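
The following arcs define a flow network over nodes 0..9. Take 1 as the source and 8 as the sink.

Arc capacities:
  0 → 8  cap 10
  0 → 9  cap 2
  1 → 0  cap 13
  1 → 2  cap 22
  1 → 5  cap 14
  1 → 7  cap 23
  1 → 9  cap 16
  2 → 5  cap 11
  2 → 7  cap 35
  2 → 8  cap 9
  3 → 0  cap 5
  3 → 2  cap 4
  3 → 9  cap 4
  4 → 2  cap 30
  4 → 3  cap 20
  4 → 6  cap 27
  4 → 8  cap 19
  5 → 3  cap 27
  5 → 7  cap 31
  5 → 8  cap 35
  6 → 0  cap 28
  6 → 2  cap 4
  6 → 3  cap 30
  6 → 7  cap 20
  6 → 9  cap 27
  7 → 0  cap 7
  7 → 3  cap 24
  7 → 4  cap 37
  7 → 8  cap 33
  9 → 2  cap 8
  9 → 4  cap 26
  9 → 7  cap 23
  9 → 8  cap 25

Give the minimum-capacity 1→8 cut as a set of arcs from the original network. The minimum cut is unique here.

Min-cut arcs: {(0,8), (0,9), (1,2), (1,5), (1,7), (1,9)} (total capacity 87)

augment #1: 1→0→8 push 10
augment #2: 1→2→8 push 9
augment #3: 1→5→8 push 14
augment #4: 1→7→8 push 23
augment #5: 1→9→8 push 16
augment #6: 1→0→9→8 push 2
augment #7: 1→2→5→8 push 11
augment #8: 1→2→7→8 push 2
max flow = 87; residual-reachable set from 1 gives S-side
cut edges (S→T): {(0,8), (0,9), (1,2), (1,5), (1,7), (1,9)} total cap 87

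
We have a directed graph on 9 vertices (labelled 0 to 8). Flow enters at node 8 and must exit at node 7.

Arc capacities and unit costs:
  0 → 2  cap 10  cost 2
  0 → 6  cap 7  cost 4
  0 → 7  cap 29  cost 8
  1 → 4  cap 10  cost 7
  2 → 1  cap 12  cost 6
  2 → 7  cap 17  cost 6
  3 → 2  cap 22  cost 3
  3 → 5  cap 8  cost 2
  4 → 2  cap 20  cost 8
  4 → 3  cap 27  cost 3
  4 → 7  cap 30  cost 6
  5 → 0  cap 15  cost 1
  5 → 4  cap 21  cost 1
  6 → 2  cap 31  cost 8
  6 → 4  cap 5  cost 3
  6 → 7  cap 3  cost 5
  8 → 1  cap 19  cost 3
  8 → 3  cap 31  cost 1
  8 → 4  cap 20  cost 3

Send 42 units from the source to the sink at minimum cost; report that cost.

shortest-cost path #1: 8→4→7 push 20 @ unit cost 9 (adds 180)
shortest-cost path #2: 8→3→2→7 push 17 @ unit cost 10 (adds 170)
shortest-cost path #3: 8→3→5→4→7 push 5 @ unit cost 10 (adds 50)
total cost = 400

Minimum cost for 42 units: 400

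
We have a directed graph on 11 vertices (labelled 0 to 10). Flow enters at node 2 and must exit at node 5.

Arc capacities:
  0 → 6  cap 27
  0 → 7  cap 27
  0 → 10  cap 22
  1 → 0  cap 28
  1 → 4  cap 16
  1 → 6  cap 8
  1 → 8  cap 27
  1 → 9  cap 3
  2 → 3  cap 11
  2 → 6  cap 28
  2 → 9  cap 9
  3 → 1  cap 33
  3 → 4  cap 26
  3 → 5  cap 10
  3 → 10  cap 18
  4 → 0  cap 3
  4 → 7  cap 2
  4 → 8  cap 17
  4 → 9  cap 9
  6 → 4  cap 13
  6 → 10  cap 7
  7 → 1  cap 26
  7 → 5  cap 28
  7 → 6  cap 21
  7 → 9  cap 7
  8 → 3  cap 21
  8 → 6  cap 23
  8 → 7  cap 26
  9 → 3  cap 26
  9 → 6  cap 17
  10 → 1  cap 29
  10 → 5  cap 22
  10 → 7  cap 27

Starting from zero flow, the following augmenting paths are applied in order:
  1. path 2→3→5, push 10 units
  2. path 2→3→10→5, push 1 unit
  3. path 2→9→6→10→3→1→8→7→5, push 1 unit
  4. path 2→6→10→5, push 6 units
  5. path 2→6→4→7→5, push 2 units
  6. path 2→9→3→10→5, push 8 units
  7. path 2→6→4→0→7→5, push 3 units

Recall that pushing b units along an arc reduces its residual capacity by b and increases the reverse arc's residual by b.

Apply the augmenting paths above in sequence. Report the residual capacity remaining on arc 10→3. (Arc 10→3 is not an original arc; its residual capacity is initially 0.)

after path 1 (2→3→5, push 10): res(10,3)=0
after path 2 (2→3→10→5, push 1): res(10,3)=1
after path 3 (2→9→6→10→3→1→8→7→5, push 1): res(10,3)=0
after path 4 (2→6→10→5, push 6): res(10,3)=0
after path 5 (2→6→4→7→5, push 2): res(10,3)=0
after path 6 (2→9→3→10→5, push 8): res(10,3)=8
after path 7 (2→6→4→0→7→5, push 3): res(10,3)=8

Residual capacity of (10,3): 8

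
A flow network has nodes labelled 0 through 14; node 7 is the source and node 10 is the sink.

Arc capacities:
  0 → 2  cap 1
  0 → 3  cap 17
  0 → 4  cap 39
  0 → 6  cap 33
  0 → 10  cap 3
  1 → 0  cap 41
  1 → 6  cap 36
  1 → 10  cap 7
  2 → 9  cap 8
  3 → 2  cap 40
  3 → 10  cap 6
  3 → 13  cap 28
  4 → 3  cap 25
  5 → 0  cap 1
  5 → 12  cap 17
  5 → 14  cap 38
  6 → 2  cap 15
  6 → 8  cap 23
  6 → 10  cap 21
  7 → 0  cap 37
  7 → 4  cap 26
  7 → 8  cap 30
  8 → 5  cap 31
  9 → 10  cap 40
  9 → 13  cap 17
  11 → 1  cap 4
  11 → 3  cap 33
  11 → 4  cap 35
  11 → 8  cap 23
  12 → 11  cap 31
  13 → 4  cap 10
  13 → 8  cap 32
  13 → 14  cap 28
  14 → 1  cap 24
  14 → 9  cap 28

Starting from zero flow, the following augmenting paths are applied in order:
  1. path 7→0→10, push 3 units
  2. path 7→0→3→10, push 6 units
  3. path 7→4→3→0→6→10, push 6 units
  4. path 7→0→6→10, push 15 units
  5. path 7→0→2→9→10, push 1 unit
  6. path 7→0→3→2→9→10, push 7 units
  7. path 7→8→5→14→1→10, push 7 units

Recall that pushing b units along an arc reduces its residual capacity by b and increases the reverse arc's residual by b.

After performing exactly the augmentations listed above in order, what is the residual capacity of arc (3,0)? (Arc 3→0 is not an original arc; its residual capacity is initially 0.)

Residual capacity of (3,0): 7

after path 1 (7→0→10, push 3): res(3,0)=0
after path 2 (7→0→3→10, push 6): res(3,0)=6
after path 3 (7→4→3→0→6→10, push 6): res(3,0)=0
after path 4 (7→0→6→10, push 15): res(3,0)=0
after path 5 (7→0→2→9→10, push 1): res(3,0)=0
after path 6 (7→0→3→2→9→10, push 7): res(3,0)=7
after path 7 (7→8→5→14→1→10, push 7): res(3,0)=7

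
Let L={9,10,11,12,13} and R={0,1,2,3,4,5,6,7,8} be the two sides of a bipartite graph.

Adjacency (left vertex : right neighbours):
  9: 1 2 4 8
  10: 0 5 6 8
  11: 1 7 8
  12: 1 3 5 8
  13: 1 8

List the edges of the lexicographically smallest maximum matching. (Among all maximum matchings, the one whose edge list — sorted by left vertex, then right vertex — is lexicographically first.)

Lex-smallest maximum matching: {(9,1), (10,0), (11,7), (12,3), (13,8)}

|M| = 5 (so the lex-smallest maximum matching has 5 edges)
process left vertices in ascending order; for each, take the smallest-labelled available neighbour that still permits 5 edges overall, or leave it unmatched if none does
lex-smallest matching: {9-1, 10-0, 11-7, 12-3, 13-8}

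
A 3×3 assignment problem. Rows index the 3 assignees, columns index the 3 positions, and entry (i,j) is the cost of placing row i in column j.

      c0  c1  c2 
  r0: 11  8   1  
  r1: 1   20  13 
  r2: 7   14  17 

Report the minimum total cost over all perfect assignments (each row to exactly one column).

Minimum assignment cost: 16

optimal assignment: row0→col2 (cost 1), row1→col0 (cost 1), row2→col1 (cost 14)
total = 1 + 1 + 14 = 16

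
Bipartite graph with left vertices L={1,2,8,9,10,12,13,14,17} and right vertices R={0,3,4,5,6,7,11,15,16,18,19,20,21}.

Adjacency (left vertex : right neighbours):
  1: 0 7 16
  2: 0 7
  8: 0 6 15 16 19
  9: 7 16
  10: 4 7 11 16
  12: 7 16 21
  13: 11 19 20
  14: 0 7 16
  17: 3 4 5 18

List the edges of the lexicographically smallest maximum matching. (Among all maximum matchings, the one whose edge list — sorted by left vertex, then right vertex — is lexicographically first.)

Lex-smallest maximum matching: {(1,0), (2,7), (8,6), (9,16), (10,4), (12,21), (13,11), (17,3)}

|M| = 8 (so the lex-smallest maximum matching has 8 edges)
process left vertices in ascending order; for each, take the smallest-labelled available neighbour that still permits 8 edges overall, or leave it unmatched if none does
lex-smallest matching: {1-0, 2-7, 8-6, 9-16, 10-4, 12-21, 13-11, 17-3}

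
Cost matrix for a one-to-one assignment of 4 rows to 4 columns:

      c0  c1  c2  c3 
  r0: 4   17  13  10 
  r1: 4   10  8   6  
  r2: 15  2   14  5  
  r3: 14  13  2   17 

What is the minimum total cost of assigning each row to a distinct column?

Minimum assignment cost: 14

optimal assignment: row0→col0 (cost 4), row1→col3 (cost 6), row2→col1 (cost 2), row3→col2 (cost 2)
total = 4 + 6 + 2 + 2 = 14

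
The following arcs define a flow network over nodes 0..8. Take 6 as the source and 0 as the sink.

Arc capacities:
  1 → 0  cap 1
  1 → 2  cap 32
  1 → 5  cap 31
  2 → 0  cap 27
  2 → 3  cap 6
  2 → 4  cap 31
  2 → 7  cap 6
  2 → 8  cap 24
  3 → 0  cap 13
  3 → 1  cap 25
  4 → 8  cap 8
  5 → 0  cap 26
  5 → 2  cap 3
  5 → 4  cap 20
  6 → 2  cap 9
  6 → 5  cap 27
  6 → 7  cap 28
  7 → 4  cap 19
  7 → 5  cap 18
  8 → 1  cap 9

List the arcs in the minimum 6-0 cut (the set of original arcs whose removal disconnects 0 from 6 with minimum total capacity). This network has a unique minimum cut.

augment #1: 6→2→0 push 9
augment #2: 6→5→0 push 26
augment #3: 6→5→2→0 push 1
augment #4: 6→7→5→2→0 push 2
augment #5: 6→7→4→8→1→0 push 1
augment #6: 6→7→4→8→1→2→0 push 7
max flow = 46; residual-reachable set from 6 gives S-side
cut edges (S→T): {(4,8), (5,0), (5,2), (6,2)} total cap 46

Min-cut arcs: {(4,8), (5,0), (5,2), (6,2)} (total capacity 46)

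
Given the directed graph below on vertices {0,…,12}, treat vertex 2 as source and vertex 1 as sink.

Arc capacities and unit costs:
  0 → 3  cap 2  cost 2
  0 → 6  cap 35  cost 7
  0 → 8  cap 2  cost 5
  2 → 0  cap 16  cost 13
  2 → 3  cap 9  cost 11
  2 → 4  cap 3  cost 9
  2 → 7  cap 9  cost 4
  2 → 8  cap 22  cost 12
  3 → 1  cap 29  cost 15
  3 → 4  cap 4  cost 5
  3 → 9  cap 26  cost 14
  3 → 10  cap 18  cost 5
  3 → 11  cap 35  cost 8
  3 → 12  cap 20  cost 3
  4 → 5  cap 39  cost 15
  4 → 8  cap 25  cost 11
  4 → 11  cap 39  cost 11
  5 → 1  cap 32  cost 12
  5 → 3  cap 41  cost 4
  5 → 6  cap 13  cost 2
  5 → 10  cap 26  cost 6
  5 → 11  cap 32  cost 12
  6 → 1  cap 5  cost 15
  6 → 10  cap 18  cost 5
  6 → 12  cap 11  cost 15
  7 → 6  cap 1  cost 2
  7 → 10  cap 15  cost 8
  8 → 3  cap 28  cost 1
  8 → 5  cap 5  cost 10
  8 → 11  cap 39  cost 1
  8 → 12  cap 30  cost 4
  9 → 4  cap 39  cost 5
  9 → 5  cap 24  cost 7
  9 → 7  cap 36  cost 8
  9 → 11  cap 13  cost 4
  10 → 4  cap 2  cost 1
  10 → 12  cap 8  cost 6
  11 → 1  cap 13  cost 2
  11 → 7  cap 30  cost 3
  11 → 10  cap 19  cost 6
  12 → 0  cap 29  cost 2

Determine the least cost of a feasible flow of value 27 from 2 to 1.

Minimum cost for 27 units: 562

shortest-cost path #1: 2→8→11→1 push 13 @ unit cost 15 (adds 195)
shortest-cost path #2: 2→7→6→1 push 1 @ unit cost 21 (adds 21)
shortest-cost path #3: 2→3→1 push 9 @ unit cost 26 (adds 234)
shortest-cost path #4: 2→8→3→1 push 4 @ unit cost 28 (adds 112)
total cost = 562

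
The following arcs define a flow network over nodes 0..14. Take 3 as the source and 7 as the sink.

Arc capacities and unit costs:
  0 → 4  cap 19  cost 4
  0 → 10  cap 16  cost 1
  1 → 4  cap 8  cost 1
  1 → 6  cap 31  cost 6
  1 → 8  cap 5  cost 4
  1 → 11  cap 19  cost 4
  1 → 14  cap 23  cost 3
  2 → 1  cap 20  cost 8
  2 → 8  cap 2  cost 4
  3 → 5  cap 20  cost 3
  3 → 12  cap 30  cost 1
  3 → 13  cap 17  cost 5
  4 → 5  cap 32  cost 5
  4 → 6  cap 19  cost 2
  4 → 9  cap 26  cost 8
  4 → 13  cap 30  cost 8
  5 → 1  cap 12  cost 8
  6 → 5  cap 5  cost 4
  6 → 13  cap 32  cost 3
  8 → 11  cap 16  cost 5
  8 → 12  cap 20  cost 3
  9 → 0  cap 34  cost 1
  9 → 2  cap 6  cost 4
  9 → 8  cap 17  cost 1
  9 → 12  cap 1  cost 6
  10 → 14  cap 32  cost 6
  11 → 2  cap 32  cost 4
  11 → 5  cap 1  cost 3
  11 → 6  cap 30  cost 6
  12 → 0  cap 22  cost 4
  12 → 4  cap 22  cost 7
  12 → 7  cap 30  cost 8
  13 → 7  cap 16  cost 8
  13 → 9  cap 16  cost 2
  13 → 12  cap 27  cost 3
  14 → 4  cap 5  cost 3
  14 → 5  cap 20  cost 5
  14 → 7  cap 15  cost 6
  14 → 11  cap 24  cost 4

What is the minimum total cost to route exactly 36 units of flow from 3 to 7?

Minimum cost for 36 units: 348

shortest-cost path #1: 3→12→7 push 30 @ unit cost 9 (adds 270)
shortest-cost path #2: 3→13→7 push 6 @ unit cost 13 (adds 78)
total cost = 348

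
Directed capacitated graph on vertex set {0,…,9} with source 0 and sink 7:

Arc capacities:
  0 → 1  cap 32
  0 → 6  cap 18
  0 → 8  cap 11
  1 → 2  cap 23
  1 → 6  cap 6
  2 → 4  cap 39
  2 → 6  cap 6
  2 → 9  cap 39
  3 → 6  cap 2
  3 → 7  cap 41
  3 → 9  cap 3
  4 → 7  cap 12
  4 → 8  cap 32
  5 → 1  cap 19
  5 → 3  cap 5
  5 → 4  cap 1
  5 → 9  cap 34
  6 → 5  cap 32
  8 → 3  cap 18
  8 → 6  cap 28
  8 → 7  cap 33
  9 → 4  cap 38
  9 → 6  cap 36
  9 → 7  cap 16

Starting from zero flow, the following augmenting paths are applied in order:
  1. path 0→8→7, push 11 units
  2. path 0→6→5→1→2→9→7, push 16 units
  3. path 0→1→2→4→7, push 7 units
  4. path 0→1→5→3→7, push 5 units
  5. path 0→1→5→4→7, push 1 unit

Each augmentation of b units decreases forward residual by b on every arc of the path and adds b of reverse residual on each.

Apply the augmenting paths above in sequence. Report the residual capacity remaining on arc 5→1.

Residual capacity of (5,1): 9

after path 1 (0→8→7, push 11): res(5,1)=19
after path 2 (0→6→5→1→2→9→7, push 16): res(5,1)=3
after path 3 (0→1→2→4→7, push 7): res(5,1)=3
after path 4 (0→1→5→3→7, push 5): res(5,1)=8
after path 5 (0→1→5→4→7, push 1): res(5,1)=9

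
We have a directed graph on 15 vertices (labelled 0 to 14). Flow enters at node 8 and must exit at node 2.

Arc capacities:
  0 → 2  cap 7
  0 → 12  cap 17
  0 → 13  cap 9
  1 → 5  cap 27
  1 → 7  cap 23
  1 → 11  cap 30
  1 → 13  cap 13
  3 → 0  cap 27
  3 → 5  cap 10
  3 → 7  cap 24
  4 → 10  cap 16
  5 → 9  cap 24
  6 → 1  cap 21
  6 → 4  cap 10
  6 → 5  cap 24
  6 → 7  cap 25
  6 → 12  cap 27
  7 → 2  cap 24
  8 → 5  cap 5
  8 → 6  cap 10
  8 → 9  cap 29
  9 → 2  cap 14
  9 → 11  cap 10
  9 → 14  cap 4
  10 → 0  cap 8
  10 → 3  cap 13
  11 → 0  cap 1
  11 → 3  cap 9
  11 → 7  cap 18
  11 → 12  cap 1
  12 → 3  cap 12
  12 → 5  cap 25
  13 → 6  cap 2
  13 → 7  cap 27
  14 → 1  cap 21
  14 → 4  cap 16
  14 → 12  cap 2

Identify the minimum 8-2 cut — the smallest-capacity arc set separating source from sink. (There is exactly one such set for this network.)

augment #1: 8→9→2 push 14
augment #2: 8→6→7→2 push 10
augment #3: 8→9→11→0→2 push 1
augment #4: 8→9→11→7→2 push 9
augment #5: 8→9→14→1→7→2 push 4
max flow = 38; residual-reachable set from 8 gives S-side
cut edges (S→T): {(8,6), (9,2), (9,11), (9,14)} total cap 38

Min-cut arcs: {(8,6), (9,2), (9,11), (9,14)} (total capacity 38)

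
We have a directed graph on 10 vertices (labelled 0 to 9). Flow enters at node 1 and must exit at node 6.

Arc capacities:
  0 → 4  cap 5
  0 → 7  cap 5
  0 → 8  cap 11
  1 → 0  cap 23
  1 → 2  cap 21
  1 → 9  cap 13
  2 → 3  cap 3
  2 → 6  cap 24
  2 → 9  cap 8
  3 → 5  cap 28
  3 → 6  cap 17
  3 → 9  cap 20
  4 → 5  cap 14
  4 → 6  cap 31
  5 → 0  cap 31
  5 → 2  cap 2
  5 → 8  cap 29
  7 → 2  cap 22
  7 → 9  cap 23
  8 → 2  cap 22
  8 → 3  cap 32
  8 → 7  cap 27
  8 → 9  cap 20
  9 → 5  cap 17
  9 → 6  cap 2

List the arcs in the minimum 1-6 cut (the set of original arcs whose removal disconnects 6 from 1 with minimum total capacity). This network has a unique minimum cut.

augment #1: 1→2→6 push 21
augment #2: 1→9→6 push 2
augment #3: 1→0→4→6 push 5
augment #4: 1→0→7→2→6 push 3
augment #5: 1→0→8→3→6 push 11
augment #6: 1→0→7→2→3→6 push 2
augment #7: 1→9→5→2→3→6 push 1
augment #8: 1→9→5→8→3→6 push 3
max flow = 48; residual-reachable set from 1 gives S-side
cut edges (S→T): {(0,4), (2,6), (3,6), (9,6)} total cap 48

Min-cut arcs: {(0,4), (2,6), (3,6), (9,6)} (total capacity 48)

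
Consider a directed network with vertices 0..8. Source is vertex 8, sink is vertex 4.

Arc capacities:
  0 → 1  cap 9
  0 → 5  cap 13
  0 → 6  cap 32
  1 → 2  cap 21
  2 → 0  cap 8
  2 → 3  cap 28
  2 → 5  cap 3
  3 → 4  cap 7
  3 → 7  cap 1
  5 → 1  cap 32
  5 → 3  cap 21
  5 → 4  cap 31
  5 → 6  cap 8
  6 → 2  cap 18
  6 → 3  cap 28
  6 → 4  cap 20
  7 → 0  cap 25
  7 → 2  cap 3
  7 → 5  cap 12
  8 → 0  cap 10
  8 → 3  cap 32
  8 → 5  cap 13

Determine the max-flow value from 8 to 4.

augment #1: 8→3→4 bottleneck 7, total now 7
augment #2: 8→5→4 bottleneck 13, total now 20
augment #3: 8→0→5→4 bottleneck 10, total now 30
augment #4: 8→3→7→5→4 bottleneck 1, total now 31

Maximum flow value: 31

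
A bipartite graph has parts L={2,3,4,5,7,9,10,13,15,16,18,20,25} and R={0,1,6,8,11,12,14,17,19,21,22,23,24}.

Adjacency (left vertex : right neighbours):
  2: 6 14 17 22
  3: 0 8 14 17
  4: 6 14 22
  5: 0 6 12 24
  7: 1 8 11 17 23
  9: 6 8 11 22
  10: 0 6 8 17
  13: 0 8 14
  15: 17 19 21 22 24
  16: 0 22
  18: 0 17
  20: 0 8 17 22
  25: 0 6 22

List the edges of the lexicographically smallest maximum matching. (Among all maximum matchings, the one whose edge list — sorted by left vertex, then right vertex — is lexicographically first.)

|M| = 10 (so the lex-smallest maximum matching has 10 edges)
process left vertices in ascending order; for each, take the smallest-labelled available neighbour that still permits 10 edges overall, or leave it unmatched if none does
lex-smallest matching: {2-6, 3-0, 4-14, 5-12, 7-1, 9-11, 10-8, 15-19, 16-22, 18-17}

Lex-smallest maximum matching: {(2,6), (3,0), (4,14), (5,12), (7,1), (9,11), (10,8), (15,19), (16,22), (18,17)}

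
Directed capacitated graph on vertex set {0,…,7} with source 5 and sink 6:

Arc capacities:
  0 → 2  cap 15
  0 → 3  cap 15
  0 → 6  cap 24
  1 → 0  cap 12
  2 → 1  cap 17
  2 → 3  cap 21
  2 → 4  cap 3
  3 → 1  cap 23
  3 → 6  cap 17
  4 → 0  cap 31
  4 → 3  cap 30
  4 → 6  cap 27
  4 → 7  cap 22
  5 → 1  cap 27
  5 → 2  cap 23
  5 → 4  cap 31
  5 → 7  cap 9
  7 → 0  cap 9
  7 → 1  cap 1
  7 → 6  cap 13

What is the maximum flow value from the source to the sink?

Maximum flow value: 72

augment #1: 5→4→6 bottleneck 27, total now 27
augment #2: 5→7→6 bottleneck 9, total now 36
augment #3: 5→1→0→6 bottleneck 12, total now 48
augment #4: 5→2→3→6 bottleneck 17, total now 65
augment #5: 5→4→0→6 bottleneck 4, total now 69
augment #6: 5→2→4→0→6 bottleneck 3, total now 72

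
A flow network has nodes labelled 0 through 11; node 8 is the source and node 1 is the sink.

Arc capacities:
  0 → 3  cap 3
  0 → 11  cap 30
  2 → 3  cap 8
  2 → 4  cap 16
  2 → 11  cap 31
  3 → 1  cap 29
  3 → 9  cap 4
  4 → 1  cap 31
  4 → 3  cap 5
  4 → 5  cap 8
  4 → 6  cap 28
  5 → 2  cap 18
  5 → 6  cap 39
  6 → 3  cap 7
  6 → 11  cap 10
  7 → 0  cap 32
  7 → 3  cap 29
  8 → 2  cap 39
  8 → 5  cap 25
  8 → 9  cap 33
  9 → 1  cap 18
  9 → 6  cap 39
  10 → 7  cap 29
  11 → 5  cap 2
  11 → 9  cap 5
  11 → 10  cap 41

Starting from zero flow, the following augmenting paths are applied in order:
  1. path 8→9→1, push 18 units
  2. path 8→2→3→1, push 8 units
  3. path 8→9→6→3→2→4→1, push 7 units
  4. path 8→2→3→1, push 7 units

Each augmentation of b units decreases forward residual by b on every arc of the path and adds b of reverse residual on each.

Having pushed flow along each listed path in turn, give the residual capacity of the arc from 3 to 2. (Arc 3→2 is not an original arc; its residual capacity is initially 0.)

Residual capacity of (3,2): 8

after path 1 (8→9→1, push 18): res(3,2)=0
after path 2 (8→2→3→1, push 8): res(3,2)=8
after path 3 (8→9→6→3→2→4→1, push 7): res(3,2)=1
after path 4 (8→2→3→1, push 7): res(3,2)=8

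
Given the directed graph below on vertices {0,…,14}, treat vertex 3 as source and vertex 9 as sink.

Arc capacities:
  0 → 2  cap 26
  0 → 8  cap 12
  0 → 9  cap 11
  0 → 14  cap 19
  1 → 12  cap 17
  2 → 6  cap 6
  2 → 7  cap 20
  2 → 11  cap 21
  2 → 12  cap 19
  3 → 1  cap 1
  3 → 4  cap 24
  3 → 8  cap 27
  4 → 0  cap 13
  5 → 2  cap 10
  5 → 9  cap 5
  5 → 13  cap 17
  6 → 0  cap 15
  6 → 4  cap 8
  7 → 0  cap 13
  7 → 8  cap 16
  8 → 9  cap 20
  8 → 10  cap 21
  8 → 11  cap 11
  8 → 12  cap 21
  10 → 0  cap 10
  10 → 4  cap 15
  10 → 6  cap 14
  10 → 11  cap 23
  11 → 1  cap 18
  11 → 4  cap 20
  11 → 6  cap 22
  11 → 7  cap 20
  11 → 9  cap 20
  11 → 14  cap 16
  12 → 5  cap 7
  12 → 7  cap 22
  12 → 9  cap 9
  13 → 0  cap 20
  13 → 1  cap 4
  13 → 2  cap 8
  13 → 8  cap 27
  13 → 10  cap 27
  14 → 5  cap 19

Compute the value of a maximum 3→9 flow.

augment #1: 3→8→9 bottleneck 20, total now 20
augment #2: 3→1→12→9 bottleneck 1, total now 21
augment #3: 3→4→0→9 bottleneck 11, total now 32
augment #4: 3→8→11→9 bottleneck 7, total now 39
augment #5: 3→4→0→2→11→9 bottleneck 2, total now 41

Maximum flow value: 41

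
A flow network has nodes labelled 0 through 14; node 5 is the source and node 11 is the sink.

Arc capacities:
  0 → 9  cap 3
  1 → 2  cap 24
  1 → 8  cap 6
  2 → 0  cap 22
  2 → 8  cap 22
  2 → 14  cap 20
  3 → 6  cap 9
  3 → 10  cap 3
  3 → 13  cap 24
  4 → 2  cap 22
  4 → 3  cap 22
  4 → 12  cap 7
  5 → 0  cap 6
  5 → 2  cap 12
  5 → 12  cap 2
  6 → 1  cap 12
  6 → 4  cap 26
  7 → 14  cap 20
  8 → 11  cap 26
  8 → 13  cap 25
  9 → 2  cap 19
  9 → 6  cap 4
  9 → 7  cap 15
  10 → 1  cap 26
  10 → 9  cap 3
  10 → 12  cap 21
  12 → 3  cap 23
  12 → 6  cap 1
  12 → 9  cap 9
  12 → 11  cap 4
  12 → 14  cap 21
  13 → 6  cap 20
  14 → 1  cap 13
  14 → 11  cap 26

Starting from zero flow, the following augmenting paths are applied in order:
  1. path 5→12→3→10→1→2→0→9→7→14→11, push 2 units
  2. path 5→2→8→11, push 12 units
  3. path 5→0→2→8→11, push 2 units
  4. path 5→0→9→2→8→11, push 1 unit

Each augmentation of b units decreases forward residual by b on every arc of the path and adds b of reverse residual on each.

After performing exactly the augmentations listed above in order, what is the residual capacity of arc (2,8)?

Residual capacity of (2,8): 7

after path 1 (5→12→3→10→1→2→0→9→7→14→11, push 2): res(2,8)=22
after path 2 (5→2→8→11, push 12): res(2,8)=10
after path 3 (5→0→2→8→11, push 2): res(2,8)=8
after path 4 (5→0→9→2→8→11, push 1): res(2,8)=7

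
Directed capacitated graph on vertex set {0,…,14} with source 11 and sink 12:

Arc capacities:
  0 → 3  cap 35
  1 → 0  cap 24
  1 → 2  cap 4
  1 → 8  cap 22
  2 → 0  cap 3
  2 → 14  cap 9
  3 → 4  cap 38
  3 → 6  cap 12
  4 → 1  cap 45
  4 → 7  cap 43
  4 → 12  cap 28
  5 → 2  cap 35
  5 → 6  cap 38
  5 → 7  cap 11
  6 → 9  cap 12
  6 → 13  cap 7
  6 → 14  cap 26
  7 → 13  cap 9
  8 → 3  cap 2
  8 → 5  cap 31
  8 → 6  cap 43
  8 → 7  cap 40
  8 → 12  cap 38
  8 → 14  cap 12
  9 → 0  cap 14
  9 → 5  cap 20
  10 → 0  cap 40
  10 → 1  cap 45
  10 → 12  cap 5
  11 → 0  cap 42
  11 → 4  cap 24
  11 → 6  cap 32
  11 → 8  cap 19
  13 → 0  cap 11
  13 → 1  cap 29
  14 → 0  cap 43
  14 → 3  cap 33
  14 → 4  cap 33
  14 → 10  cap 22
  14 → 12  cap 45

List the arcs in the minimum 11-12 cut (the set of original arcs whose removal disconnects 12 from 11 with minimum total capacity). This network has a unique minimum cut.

Min-cut arcs: {(1,8), (2,14), (4,12), (6,14), (11,8)} (total capacity 104)

augment #1: 11→4→12 push 24
augment #2: 11→8→12 push 19
augment #3: 11→6→14→12 push 26
augment #4: 11→0→3→4→12 push 4
augment #5: 11→6→13→1→8→12 push 6
augment #6: 11→0→3→4→1→8→12 push 13
augment #7: 11→0→3→4→1→2→14→12 push 4
augment #8: 11→0→3→4→1→8→14→12 push 3
augment #9: 11→0→3→6→9→5→2→14→12 push 5
max flow = 104; residual-reachable set from 11 gives S-side
cut edges (S→T): {(1,8), (2,14), (4,12), (6,14), (11,8)} total cap 104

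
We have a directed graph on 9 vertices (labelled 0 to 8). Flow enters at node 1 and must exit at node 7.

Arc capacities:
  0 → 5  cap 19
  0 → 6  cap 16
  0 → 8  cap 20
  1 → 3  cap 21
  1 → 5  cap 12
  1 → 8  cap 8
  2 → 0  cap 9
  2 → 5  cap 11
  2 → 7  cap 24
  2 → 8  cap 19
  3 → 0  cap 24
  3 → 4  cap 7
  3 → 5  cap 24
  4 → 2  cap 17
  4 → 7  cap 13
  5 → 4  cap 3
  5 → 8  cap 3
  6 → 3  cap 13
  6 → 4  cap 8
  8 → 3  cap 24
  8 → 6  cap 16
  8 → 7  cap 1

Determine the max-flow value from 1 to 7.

augment #1: 1→8→7 bottleneck 1, total now 1
augment #2: 1→3→4→7 bottleneck 7, total now 8
augment #3: 1→5→4→7 bottleneck 3, total now 11
augment #4: 1→8→6→4→7 bottleneck 3, total now 14
augment #5: 1→8→6→4→2→7 bottleneck 4, total now 18
augment #6: 1→3→0→6→4→2→7 bottleneck 1, total now 19

Maximum flow value: 19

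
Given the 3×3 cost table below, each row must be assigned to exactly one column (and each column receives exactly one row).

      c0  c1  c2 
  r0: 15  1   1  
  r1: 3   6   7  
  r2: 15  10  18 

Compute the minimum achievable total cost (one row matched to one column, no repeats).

optimal assignment: row0→col2 (cost 1), row1→col0 (cost 3), row2→col1 (cost 10)
total = 1 + 3 + 10 = 14

Minimum assignment cost: 14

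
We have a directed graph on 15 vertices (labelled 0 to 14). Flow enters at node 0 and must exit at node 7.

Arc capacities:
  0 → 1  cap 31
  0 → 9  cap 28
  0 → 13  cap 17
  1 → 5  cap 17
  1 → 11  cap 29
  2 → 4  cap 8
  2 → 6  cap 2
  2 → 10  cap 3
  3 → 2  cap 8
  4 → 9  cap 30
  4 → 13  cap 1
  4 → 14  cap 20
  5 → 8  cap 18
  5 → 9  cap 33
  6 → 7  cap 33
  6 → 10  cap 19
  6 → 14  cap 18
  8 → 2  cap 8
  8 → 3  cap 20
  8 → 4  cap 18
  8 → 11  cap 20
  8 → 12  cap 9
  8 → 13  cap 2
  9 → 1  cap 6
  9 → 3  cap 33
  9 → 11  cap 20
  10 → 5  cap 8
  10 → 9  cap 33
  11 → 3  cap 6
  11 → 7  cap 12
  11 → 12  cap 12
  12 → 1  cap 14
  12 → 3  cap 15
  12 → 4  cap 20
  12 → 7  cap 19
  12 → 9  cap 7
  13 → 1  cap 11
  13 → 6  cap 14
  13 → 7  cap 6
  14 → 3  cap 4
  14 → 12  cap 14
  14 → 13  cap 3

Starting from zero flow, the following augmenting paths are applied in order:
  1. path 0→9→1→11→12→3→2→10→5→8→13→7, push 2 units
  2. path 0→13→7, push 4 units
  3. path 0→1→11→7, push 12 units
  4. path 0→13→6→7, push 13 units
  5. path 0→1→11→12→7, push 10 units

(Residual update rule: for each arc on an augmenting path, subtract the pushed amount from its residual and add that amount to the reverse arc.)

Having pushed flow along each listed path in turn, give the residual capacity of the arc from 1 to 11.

after path 1 (0→9→1→11→12→3→2→10→5→8→13→7, push 2): res(1,11)=27
after path 2 (0→13→7, push 4): res(1,11)=27
after path 3 (0→1→11→7, push 12): res(1,11)=15
after path 4 (0→13→6→7, push 13): res(1,11)=15
after path 5 (0→1→11→12→7, push 10): res(1,11)=5

Residual capacity of (1,11): 5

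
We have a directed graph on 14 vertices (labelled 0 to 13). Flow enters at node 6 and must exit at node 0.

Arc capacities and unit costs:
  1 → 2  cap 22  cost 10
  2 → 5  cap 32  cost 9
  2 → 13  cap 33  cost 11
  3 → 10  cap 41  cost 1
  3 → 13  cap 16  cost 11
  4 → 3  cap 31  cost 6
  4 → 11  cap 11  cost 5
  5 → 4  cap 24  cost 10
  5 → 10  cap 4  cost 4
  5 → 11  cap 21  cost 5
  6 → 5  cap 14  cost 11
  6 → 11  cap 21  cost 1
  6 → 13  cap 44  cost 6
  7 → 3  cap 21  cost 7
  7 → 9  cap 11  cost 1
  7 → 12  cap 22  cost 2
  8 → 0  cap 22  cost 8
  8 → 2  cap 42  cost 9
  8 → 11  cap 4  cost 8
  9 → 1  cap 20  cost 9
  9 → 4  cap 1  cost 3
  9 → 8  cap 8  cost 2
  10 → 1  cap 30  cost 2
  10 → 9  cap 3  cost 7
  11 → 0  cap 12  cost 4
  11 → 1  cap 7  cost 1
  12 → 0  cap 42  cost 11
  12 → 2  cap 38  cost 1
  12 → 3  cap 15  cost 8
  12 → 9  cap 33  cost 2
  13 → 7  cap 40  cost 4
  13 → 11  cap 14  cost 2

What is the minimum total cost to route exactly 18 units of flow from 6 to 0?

shortest-cost path #1: 6→11→0 push 12 @ unit cost 5 (adds 60)
shortest-cost path #2: 6→13→7→9→8→0 push 6 @ unit cost 21 (adds 126)
total cost = 186

Minimum cost for 18 units: 186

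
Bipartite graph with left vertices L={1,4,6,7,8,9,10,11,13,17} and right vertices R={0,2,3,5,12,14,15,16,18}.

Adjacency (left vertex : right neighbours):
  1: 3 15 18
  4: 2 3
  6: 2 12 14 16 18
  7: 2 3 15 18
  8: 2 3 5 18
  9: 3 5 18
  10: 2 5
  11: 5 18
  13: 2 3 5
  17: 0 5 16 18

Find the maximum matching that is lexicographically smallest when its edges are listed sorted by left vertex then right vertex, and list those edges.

|M| = 7 (so the lex-smallest maximum matching has 7 edges)
process left vertices in ascending order; for each, take the smallest-labelled available neighbour that still permits 7 edges overall, or leave it unmatched if none does
lex-smallest matching: {1-3, 4-2, 6-12, 7-15, 8-5, 9-18, 17-0}

Lex-smallest maximum matching: {(1,3), (4,2), (6,12), (7,15), (8,5), (9,18), (17,0)}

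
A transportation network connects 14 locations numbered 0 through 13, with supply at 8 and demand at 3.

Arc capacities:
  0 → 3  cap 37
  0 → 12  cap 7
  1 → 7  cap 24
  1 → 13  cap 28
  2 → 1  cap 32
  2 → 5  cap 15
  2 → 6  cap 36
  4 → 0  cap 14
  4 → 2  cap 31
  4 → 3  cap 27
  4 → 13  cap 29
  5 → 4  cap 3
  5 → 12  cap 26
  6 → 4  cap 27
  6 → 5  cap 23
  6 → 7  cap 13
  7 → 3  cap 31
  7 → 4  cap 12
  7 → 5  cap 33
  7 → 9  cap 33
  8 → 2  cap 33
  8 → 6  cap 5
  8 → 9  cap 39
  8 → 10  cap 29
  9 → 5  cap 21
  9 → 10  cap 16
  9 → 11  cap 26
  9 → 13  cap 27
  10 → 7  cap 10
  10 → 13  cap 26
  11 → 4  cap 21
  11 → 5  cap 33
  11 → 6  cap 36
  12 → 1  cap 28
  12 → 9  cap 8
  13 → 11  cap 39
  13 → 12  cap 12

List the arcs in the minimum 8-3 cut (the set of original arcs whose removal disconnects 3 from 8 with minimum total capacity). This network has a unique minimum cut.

Min-cut arcs: {(4,0), (4,3), (7,3)} (total capacity 72)

augment #1: 8→6→4→3 push 5
augment #2: 8→10→7→3 push 10
augment #3: 8→2→1→7→3 push 21
augment #4: 8→2→5→4→3 push 3
augment #5: 8→2→6→4→3 push 9
augment #6: 8→9→11→4→3 push 10
augment #7: 8→9→11→4→0→3 push 11
augment #8: 8→9→11→6→4→0→3 push 3
max flow = 72; residual-reachable set from 8 gives S-side
cut edges (S→T): {(4,0), (4,3), (7,3)} total cap 72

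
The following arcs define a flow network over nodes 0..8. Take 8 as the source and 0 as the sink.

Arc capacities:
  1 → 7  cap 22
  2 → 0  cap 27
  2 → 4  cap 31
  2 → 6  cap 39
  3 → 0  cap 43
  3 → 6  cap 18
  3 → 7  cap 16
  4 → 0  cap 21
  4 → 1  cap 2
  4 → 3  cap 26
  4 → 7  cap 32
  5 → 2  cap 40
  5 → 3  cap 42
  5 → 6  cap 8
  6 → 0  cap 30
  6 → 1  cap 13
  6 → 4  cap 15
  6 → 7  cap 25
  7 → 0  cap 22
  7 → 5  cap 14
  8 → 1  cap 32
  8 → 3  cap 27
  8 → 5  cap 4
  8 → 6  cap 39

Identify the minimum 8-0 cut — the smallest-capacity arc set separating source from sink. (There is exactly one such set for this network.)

augment #1: 8→3→0 push 27
augment #2: 8→6→0 push 30
augment #3: 8→1→7→0 push 22
augment #4: 8→5→2→0 push 4
augment #5: 8→6→4→0 push 9
max flow = 92; residual-reachable set from 8 gives S-side
cut edges (S→T): {(1,7), (8,3), (8,5), (8,6)} total cap 92

Min-cut arcs: {(1,7), (8,3), (8,5), (8,6)} (total capacity 92)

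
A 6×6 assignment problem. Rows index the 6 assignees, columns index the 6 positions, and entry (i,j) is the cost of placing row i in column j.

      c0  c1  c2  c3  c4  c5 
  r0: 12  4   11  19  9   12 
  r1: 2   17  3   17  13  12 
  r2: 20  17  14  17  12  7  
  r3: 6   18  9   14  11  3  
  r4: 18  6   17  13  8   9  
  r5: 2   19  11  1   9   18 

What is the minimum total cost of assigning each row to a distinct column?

Minimum assignment cost: 29

optimal assignment: row0→col1 (cost 4), row1→col2 (cost 3), row2→col5 (cost 7), row3→col0 (cost 6), row4→col4 (cost 8), row5→col3 (cost 1)
total = 4 + 3 + 7 + 6 + 8 + 1 = 29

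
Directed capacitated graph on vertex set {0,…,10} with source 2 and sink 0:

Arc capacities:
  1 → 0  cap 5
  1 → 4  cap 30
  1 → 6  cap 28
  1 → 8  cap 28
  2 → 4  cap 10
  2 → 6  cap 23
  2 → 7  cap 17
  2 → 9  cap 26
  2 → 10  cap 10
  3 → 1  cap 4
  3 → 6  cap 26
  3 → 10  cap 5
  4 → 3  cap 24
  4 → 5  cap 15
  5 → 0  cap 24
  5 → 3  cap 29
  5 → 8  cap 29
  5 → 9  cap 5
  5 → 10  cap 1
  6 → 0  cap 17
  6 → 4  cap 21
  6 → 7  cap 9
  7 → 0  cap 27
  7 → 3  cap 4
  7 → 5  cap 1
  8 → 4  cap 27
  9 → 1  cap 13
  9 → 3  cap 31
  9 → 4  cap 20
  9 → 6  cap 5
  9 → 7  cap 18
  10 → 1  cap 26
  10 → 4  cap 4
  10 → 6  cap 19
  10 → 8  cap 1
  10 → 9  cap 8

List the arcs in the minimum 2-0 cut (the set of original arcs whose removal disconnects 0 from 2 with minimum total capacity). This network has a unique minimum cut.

augment #1: 2→6→0 push 17
augment #2: 2→7→0 push 17
augment #3: 2→4→5→0 push 10
augment #4: 2→6→7→0 push 6
augment #5: 2→9→1→0 push 5
augment #6: 2→9→7→0 push 4
augment #7: 2→9→4→5→0 push 5
augment #8: 2→9→7→5→0 push 1
max flow = 65; residual-reachable set from 2 gives S-side
cut edges (S→T): {(1,0), (4,5), (6,0), (7,0), (7,5)} total cap 65

Min-cut arcs: {(1,0), (4,5), (6,0), (7,0), (7,5)} (total capacity 65)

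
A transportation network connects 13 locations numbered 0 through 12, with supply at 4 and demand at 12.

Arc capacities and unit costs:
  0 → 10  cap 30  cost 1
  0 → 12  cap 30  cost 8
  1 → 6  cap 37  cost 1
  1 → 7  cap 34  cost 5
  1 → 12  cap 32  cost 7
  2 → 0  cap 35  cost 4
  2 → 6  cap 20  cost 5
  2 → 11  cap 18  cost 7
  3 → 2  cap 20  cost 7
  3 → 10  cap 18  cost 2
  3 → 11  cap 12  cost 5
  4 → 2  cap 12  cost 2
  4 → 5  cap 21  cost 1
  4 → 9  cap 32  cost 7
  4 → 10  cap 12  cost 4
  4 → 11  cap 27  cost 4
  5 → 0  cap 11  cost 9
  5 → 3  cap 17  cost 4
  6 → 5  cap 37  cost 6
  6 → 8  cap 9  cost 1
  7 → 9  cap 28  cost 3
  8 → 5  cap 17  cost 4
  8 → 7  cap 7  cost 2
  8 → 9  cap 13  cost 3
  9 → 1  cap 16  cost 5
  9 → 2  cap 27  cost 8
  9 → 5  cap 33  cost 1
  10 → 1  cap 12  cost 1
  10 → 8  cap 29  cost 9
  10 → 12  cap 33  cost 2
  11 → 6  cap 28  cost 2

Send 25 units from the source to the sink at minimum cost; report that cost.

shortest-cost path #1: 4→10→12 push 12 @ unit cost 6 (adds 72)
shortest-cost path #2: 4→5→3→10→12 push 13 @ unit cost 9 (adds 117)
total cost = 189

Minimum cost for 25 units: 189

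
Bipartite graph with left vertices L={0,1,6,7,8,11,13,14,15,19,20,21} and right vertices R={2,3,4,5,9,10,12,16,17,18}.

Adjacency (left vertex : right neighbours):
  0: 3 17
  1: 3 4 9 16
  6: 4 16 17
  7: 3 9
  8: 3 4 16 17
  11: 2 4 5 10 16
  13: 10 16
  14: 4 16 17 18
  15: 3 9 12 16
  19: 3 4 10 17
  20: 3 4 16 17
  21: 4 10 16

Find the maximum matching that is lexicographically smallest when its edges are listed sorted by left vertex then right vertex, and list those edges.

|M| = 9 (so the lex-smallest maximum matching has 9 edges)
process left vertices in ascending order; for each, take the smallest-labelled available neighbour that still permits 9 edges overall, or leave it unmatched if none does
lex-smallest matching: {0-3, 1-4, 6-16, 7-9, 8-17, 11-2, 13-10, 14-18, 15-12}

Lex-smallest maximum matching: {(0,3), (1,4), (6,16), (7,9), (8,17), (11,2), (13,10), (14,18), (15,12)}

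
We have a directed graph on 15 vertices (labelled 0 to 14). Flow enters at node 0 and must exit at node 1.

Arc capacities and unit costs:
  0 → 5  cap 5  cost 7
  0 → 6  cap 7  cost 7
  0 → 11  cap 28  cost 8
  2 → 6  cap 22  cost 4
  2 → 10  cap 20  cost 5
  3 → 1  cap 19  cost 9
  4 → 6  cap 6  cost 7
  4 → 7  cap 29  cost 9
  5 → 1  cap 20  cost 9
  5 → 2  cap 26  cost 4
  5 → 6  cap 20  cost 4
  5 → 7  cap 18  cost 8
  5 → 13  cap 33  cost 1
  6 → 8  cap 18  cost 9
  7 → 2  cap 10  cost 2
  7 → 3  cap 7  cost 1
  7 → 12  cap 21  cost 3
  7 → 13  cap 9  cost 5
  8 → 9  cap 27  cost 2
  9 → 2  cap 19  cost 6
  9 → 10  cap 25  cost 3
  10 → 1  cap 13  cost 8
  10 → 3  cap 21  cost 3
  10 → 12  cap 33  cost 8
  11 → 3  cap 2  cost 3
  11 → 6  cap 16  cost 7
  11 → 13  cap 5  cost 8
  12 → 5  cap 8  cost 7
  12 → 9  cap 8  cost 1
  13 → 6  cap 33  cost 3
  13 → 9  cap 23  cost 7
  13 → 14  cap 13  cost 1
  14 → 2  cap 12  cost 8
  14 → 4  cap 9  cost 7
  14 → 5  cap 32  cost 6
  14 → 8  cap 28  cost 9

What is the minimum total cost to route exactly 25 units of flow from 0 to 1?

shortest-cost path #1: 0→5→1 push 5 @ unit cost 16 (adds 80)
shortest-cost path #2: 0→11→3→1 push 2 @ unit cost 20 (adds 40)
shortest-cost path #3: 0→6→8→9→10→1 push 7 @ unit cost 29 (adds 203)
shortest-cost path #4: 0→11→13→14→5→1 push 5 @ unit cost 32 (adds 160)
shortest-cost path #5: 0→11→6→8→9→10→1 push 6 @ unit cost 37 (adds 222)
total cost = 705

Minimum cost for 25 units: 705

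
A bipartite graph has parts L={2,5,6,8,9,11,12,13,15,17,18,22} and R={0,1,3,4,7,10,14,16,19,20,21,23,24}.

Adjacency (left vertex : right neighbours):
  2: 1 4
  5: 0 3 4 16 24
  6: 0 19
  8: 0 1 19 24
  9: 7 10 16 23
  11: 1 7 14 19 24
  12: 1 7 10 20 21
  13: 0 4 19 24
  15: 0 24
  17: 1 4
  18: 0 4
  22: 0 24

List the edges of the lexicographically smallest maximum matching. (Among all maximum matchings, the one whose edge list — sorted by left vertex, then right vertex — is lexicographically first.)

|M| = 9 (so the lex-smallest maximum matching has 9 edges)
process left vertices in ascending order; for each, take the smallest-labelled available neighbour that still permits 9 edges overall, or leave it unmatched if none does
lex-smallest matching: {2-1, 5-3, 6-0, 8-19, 9-7, 11-14, 12-10, 13-4, 15-24}

Lex-smallest maximum matching: {(2,1), (5,3), (6,0), (8,19), (9,7), (11,14), (12,10), (13,4), (15,24)}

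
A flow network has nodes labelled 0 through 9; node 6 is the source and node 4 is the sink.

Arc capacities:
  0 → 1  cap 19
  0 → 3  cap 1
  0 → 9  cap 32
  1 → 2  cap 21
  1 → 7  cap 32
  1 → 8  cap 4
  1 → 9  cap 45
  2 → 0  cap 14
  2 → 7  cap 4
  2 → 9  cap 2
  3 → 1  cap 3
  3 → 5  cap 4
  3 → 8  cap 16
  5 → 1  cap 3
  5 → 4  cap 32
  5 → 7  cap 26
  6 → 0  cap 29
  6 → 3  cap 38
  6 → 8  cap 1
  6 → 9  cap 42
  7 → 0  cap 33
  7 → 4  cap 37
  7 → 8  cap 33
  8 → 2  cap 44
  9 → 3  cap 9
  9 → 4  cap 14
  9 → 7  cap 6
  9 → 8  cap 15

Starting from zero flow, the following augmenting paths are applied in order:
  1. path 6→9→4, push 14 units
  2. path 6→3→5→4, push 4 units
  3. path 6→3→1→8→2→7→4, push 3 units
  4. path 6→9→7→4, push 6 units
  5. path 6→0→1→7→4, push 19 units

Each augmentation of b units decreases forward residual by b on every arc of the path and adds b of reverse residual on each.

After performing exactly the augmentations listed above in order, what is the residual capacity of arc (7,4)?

Residual capacity of (7,4): 9

after path 1 (6→9→4, push 14): res(7,4)=37
after path 2 (6→3→5→4, push 4): res(7,4)=37
after path 3 (6→3→1→8→2→7→4, push 3): res(7,4)=34
after path 4 (6→9→7→4, push 6): res(7,4)=28
after path 5 (6→0→1→7→4, push 19): res(7,4)=9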